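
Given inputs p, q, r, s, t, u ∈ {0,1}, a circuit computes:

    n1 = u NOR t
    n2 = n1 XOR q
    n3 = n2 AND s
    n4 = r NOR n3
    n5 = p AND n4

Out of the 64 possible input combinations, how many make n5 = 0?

52

n5 = p AND n4 must be 0, so at least one of p, n4 is 0.
Enumerating the 64 input combinations, 52 give n5 = 0 and 12 give n5 = 1.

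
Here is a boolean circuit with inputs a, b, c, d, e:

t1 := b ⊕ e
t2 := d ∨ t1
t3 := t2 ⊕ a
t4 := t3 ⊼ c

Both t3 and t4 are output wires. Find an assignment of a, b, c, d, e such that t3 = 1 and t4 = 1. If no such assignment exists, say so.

Check with a=0, b=0, c=0, d=0, e=1:
t1 = b ⊕ e = 0 ⊕ 1 = 1
t2 = d ∨ t1 = 0 ∨ 1 = 1
t3 = t2 ⊕ a = 1 ⊕ 0 = 1
t4 = t3 ⊼ c = 1 ⊼ 0 = 1
So t3 = 1 and t4 = 1.

a=0, b=0, c=0, d=0, e=1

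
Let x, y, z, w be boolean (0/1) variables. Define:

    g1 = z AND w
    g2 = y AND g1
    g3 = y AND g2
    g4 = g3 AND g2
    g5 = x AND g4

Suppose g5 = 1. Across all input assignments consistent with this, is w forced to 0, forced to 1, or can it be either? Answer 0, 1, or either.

g5 = x AND g4 must be 1, so both x = 1 and g4 = 1.
g4 = g3 AND g2 must be 1, so both g3 = 1 and g2 = 1.
g3 = y AND g2 must be 1, so both y = 1 and g2 = 1.
Every assignment with g5 = 1 has w = 1; there are 1 such assignment(s).
  x=1, y=1, z=1, w=1

1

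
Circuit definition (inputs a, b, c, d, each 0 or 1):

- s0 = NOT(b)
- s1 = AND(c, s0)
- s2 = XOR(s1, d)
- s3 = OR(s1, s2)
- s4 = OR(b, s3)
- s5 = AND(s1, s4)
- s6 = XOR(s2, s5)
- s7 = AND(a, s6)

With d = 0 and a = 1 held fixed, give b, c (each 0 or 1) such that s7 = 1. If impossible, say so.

With d = 0 and a = 1 fixed, none of the 4 settings of b, c give s7 = 1.
For example, with b=0, c=1:
s0 = NOT(b) = NOT 0 = 1
s1 = AND(c, s0) = AND(1, 1) = 1
s2 = XOR(s1, d) = XOR(1, 0) = 1
s3 = OR(s1, s2) = OR(1, 1) = 1
s4 = OR(b, s3) = OR(0, 1) = 1
s5 = AND(s1, s4) = AND(1, 1) = 1
s6 = XOR(s2, s5) = XOR(1, 1) = 0
s7 = AND(a, s6) = AND(1, 0) = 0
giving s7 = 0 ≠ 1.

no solution exists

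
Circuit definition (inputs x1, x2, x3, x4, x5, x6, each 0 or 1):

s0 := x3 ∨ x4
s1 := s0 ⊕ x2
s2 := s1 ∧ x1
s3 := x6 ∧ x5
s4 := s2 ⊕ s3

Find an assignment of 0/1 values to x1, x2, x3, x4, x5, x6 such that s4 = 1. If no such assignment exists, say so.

s4 = s2 ⊕ s3 must be 1, so s2 and s3 differ.
Check with x1=1, x2=1, x3=0, x4=0, x5=0, x6=0:
s0 = x3 ∨ x4 = 0 ∨ 0 = 0
s1 = s0 ⊕ x2 = 0 ⊕ 1 = 1
s2 = s1 ∧ x1 = 1 ∧ 1 = 1
s3 = x6 ∧ x5 = 0 ∧ 0 = 0
s4 = s2 ⊕ s3 = 1 ⊕ 0 = 1
So s4 = 1 as required.

x1=1, x2=1, x3=0, x4=0, x5=0, x6=0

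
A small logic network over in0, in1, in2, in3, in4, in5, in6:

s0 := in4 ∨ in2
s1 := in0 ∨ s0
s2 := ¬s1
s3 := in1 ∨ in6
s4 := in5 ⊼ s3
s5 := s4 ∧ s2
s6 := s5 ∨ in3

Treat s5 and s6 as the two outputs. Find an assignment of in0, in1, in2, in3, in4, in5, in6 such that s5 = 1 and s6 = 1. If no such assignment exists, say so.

Check with in0=0, in1=0, in2=0, in3=1, in4=0, in5=1, in6=0:
s0 = in4 ∨ in2 = 0 ∨ 0 = 0
s1 = in0 ∨ s0 = 0 ∨ 0 = 0
s2 = ¬s1 = ¬0 = 1
s3 = in1 ∨ in6 = 0 ∨ 0 = 0
s4 = in5 ⊼ s3 = 1 ⊼ 0 = 1
s5 = s4 ∧ s2 = 1 ∧ 1 = 1
s6 = s5 ∨ in3 = 1 ∨ 1 = 1
So s5 = 1 and s6 = 1.

in0=0, in1=0, in2=0, in3=1, in4=0, in5=1, in6=0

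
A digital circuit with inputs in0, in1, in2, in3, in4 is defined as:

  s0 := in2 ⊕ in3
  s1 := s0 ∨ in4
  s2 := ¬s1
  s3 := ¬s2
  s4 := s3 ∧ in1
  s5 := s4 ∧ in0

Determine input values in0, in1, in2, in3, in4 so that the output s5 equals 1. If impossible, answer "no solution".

in0=1 in1=1 in2=1 in3=0 in4=1

s5 = s4 ∧ in0 must be 1, so both s4 = 1 and in0 = 1.
s4 = s3 ∧ in1 must be 1, so both s3 = 1 and in1 = 1.
Check with in0=1 in1=1 in2=1 in3=0 in4=1:
s0 = in2 ⊕ in3 = 1 ⊕ 0 = 1
s1 = s0 ∨ in4 = 1 ∨ 1 = 1
s2 = ¬s1 = ¬1 = 0
s3 = ¬s2 = ¬0 = 1
s4 = s3 ∧ in1 = 1 ∧ 1 = 1
s5 = s4 ∧ in0 = 1 ∧ 1 = 1
So s5 = 1 as required.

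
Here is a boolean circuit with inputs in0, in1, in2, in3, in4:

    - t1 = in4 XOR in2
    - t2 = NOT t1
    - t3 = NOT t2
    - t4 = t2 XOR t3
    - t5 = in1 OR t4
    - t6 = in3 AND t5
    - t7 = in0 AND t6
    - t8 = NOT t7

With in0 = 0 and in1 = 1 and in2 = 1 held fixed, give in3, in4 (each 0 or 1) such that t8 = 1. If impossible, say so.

in3=1, in4=1

t8 = NOT t7 must be 1, so t7 = 0.
Check with in0 = 0 and in1 = 1 and in2 = 1 and in3=1, in4=1:
t1 = in4 XOR in2 = 1 XOR 1 = 0
t2 = NOT t1 = NOT 0 = 1
t3 = NOT t2 = NOT 1 = 0
t4 = t2 XOR t3 = 1 XOR 0 = 1
t5 = in1 OR t4 = 1 OR 1 = 1
t6 = in3 AND t5 = 1 AND 1 = 1
t7 = in0 AND t6 = 0 AND 1 = 0
t8 = NOT t7 = NOT 0 = 1
So t8 = 1.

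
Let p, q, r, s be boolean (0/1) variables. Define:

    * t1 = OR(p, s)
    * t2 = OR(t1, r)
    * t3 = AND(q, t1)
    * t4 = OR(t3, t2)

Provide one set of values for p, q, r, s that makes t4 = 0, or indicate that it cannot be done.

t4 = OR(t3, t2) must be 0, so both t3 = 0 and t2 = 0.
t3 = AND(q, t1) must be 0, so at least one of q, t1 is 0.
Check with p=0 q=1 r=0 s=0:
t1 = OR(p, s) = OR(0, 0) = 0
t2 = OR(t1, r) = OR(0, 0) = 0
t3 = AND(q, t1) = AND(1, 0) = 0
t4 = OR(t3, t2) = OR(0, 0) = 0
So t4 = 0 as required.

p=0 q=1 r=0 s=0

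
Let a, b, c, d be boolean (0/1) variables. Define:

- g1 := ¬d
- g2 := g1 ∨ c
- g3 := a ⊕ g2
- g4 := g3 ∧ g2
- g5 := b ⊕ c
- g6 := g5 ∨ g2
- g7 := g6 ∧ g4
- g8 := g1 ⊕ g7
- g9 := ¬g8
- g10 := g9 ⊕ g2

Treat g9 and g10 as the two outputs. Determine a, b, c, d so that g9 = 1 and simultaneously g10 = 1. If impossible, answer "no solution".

Check with a=0, b=1, c=0, d=1:
g1 = ¬d = ¬1 = 0
g2 = g1 ∨ c = 0 ∨ 0 = 0
g3 = a ⊕ g2 = 0 ⊕ 0 = 0
g4 = g3 ∧ g2 = 0 ∧ 0 = 0
g5 = b ⊕ c = 1 ⊕ 0 = 1
g6 = g5 ∨ g2 = 1 ∨ 0 = 1
g7 = g6 ∧ g4 = 1 ∧ 0 = 0
g8 = g1 ⊕ g7 = 0 ⊕ 0 = 0
g9 = ¬g8 = ¬0 = 1
g10 = g9 ⊕ g2 = 1 ⊕ 0 = 1
So g9 = 1 and g10 = 1.

a=0, b=1, c=0, d=1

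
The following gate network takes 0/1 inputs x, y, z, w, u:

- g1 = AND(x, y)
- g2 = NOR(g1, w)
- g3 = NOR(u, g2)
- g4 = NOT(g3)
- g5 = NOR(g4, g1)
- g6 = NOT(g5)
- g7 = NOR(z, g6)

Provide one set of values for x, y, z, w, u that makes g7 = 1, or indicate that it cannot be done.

x=0 y=0 z=0 w=1 u=0

Check with x=0 y=0 z=0 w=1 u=0:
g1 = AND(x, y) = AND(0, 0) = 0
g2 = NOR(g1, w) = NOR(0, 1) = 0
g3 = NOR(u, g2) = NOR(0, 0) = 1
g4 = NOT(g3) = NOT 1 = 0
g5 = NOR(g4, g1) = NOR(0, 0) = 1
g6 = NOT(g5) = NOT 1 = 0
g7 = NOR(z, g6) = NOR(0, 0) = 1
So g7 = 1 as required.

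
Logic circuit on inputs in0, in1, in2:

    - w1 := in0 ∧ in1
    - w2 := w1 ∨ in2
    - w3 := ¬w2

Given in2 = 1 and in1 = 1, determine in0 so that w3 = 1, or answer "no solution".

no solution exists

With in2 = 1 and in1 = 1 fixed, none of the 2 settings of in0 give w3 = 1.
For example, with in0=0:
w1 = in0 ∧ in1 = 0 ∧ 1 = 0
w2 = w1 ∨ in2 = 0 ∨ 1 = 1
w3 = ¬w2 = ¬1 = 0
giving w3 = 0 ≠ 1.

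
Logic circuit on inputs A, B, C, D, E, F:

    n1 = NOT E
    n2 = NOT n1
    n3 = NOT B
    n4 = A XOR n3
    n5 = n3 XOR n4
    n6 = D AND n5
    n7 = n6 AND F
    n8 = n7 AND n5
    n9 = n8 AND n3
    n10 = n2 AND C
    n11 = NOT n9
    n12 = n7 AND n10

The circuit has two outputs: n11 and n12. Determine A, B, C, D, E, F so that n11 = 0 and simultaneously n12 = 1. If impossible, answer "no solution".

Check with A=1, B=0, C=1, D=1, E=1, F=1:
n1 = NOT E = NOT 1 = 0
n2 = NOT n1 = NOT 0 = 1
n3 = NOT B = NOT 0 = 1
n4 = A XOR n3 = 1 XOR 1 = 0
n5 = n3 XOR n4 = 1 XOR 0 = 1
n6 = D AND n5 = 1 AND 1 = 1
n7 = n6 AND F = 1 AND 1 = 1
n8 = n7 AND n5 = 1 AND 1 = 1
n9 = n8 AND n3 = 1 AND 1 = 1
n10 = n2 AND C = 1 AND 1 = 1
n11 = NOT n9 = NOT 1 = 0
n12 = n7 AND n10 = 1 AND 1 = 1
So n11 = 0 and n12 = 1.

A=1, B=0, C=1, D=1, E=1, F=1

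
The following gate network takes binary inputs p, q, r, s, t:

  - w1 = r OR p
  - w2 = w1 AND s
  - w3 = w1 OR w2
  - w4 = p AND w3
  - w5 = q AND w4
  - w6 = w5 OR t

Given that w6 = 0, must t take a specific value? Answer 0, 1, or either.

0

w6 = w5 OR t must be 0, so both w5 = 0 and t = 0.
w5 = q AND w4 must be 0, so at least one of q, w4 is 0.
Every assignment with w6 = 0 has t = 0; there are 12 such assignment(s).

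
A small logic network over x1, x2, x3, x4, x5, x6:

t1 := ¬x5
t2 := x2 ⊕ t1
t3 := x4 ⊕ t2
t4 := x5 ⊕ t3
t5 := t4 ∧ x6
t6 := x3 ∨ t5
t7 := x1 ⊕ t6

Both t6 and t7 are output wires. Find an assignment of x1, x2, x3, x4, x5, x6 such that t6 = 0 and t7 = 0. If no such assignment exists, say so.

x1=0, x2=0, x3=0, x4=1, x5=1, x6=0

Check with x1=0, x2=0, x3=0, x4=1, x5=1, x6=0:
t1 = ¬x5 = ¬1 = 0
t2 = x2 ⊕ t1 = 0 ⊕ 0 = 0
t3 = x4 ⊕ t2 = 1 ⊕ 0 = 1
t4 = x5 ⊕ t3 = 1 ⊕ 1 = 0
t5 = t4 ∧ x6 = 0 ∧ 0 = 0
t6 = x3 ∨ t5 = 0 ∨ 0 = 0
t7 = x1 ⊕ t6 = 0 ⊕ 0 = 0
So t6 = 0 and t7 = 0.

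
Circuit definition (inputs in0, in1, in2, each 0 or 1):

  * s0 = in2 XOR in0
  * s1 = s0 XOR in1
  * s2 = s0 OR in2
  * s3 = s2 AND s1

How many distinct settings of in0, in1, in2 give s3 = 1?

3

s3 = s2 AND s1 must be 1, so both s2 = 1 and s1 = 1.
Enumerating the 8 input combinations, 3 give s3 = 1 and 5 give s3 = 0.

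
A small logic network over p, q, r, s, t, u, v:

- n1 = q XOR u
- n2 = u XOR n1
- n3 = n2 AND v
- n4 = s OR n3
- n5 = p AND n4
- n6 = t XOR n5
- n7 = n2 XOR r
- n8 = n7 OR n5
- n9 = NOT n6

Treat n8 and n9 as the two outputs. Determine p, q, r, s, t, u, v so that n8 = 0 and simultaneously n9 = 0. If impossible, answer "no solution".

p=1, q=0, r=0, s=0, t=1, u=0, v=0

Check with p=1, q=0, r=0, s=0, t=1, u=0, v=0:
n1 = q XOR u = 0 XOR 0 = 0
n2 = u XOR n1 = 0 XOR 0 = 0
n3 = n2 AND v = 0 AND 0 = 0
n4 = s OR n3 = 0 OR 0 = 0
n5 = p AND n4 = 1 AND 0 = 0
n6 = t XOR n5 = 1 XOR 0 = 1
n7 = n2 XOR r = 0 XOR 0 = 0
n8 = n7 OR n5 = 0 OR 0 = 0
n9 = NOT n6 = NOT 1 = 0
So n8 = 0 and n9 = 0.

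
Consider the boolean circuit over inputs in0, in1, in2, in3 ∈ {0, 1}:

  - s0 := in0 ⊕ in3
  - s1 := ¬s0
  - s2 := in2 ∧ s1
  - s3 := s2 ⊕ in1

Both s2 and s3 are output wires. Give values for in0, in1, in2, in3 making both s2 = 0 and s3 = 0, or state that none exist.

Check with in0=1, in1=0, in2=1, in3=0:
s0 = in0 ⊕ in3 = 1 ⊕ 0 = 1
s1 = ¬s0 = ¬1 = 0
s2 = in2 ∧ s1 = 1 ∧ 0 = 0
s3 = s2 ⊕ in1 = 0 ⊕ 0 = 0
So s2 = 0 and s3 = 0.

in0=1, in1=0, in2=1, in3=0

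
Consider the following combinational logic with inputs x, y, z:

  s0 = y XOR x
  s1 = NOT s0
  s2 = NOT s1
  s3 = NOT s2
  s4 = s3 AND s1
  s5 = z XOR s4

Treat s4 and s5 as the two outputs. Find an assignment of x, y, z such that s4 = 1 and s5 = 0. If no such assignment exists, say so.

x=0 y=0 z=1

Check with x=0 y=0 z=1:
s0 = y XOR x = 0 XOR 0 = 0
s1 = NOT s0 = NOT 0 = 1
s2 = NOT s1 = NOT 1 = 0
s3 = NOT s2 = NOT 0 = 1
s4 = s3 AND s1 = 1 AND 1 = 1
s5 = z XOR s4 = 1 XOR 1 = 0
So s4 = 1 and s5 = 0.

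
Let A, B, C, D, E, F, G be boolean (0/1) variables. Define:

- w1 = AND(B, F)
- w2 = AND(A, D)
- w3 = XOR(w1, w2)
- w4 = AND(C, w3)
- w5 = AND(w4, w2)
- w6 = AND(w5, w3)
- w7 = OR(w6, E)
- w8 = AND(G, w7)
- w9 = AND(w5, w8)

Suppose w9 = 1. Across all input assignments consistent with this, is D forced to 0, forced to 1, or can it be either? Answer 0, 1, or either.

1

w9 = AND(w5, w8) must be 1, so both w5 = 1 and w8 = 1.
Every assignment with w9 = 1 has D = 1; there are 6 such assignment(s).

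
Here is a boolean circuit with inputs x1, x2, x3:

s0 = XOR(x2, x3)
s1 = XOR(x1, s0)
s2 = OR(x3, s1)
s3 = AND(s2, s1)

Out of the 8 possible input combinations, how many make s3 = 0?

4

s3 = AND(s2, s1) must be 0, so at least one of s2, s1 is 0.
Satisfying assignments:
  x1=0, x2=0, x3=0
  x1=0, x2=1, x3=1
  x1=1, x2=0, x3=1
  x1=1, x2=1, x3=0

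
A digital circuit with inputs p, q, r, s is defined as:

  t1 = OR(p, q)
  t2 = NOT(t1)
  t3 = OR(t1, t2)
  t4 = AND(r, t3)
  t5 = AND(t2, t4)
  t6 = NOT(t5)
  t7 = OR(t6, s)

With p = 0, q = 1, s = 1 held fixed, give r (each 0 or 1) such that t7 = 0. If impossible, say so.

no solution exists

With p = 0, q = 1, s = 1 fixed, none of the 2 settings of r give t7 = 0.
For example, with r=1:
t1 = OR(p, q) = OR(0, 1) = 1
t2 = NOT(t1) = NOT 1 = 0
t3 = OR(t1, t2) = OR(1, 0) = 1
t4 = AND(r, t3) = AND(1, 1) = 1
t5 = AND(t2, t4) = AND(0, 1) = 0
t6 = NOT(t5) = NOT 0 = 1
t7 = OR(t6, s) = OR(1, 1) = 1
giving t7 = 1 ≠ 0.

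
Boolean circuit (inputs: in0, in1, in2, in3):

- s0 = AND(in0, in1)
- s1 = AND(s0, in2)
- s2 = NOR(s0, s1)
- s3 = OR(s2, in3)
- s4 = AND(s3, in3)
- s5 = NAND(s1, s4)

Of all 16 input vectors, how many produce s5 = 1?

s5 = NAND(s1, s4) must be 1, so at least one of s1, s4 is 0.
Enumerating the 16 input combinations, 15 give s5 = 1 and 1 give s5 = 0.

15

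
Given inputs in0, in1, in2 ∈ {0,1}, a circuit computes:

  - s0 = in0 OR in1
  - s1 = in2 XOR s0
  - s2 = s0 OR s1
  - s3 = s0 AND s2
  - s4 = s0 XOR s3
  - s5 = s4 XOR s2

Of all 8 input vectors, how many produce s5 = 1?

s5 = s4 XOR s2 must be 1, so s4 and s2 differ.
Enumerating the 8 input combinations, 7 give s5 = 1 and 1 give s5 = 0.

7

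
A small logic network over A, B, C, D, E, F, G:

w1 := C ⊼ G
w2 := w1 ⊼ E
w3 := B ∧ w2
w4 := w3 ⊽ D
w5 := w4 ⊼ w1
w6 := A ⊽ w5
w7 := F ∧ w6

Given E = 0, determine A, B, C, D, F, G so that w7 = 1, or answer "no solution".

A=0 B=0 C=0 D=0 F=1 G=0

w7 = F ∧ w6 must be 1, so both F = 1 and w6 = 1.
w6 = A ⊽ w5 must be 1, so both A = 0 and w5 = 0.
Check with E = 0 and A=0, B=0, C=0, D=0, F=1, G=0:
w1 = C ⊼ G = 0 ⊼ 0 = 1
w2 = w1 ⊼ E = 1 ⊼ 0 = 1
w3 = B ∧ w2 = 0 ∧ 1 = 0
w4 = w3 ⊽ D = 0 ⊽ 0 = 1
w5 = w4 ⊼ w1 = 1 ⊼ 1 = 0
w6 = A ⊽ w5 = 0 ⊽ 0 = 1
w7 = F ∧ w6 = 1 ∧ 1 = 1
So w7 = 1.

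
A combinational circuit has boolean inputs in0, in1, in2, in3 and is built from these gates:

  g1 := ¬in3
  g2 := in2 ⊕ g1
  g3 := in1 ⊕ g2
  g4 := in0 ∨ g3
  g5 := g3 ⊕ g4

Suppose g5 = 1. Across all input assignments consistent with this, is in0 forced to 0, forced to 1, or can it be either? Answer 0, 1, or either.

1

g5 = g3 ⊕ g4 must be 1, so g3 and g4 differ.
Every assignment with g5 = 1 has in0 = 1; there are 4 such assignment(s).
  in0=1, in1=0, in2=0, in3=1
  in0=1, in1=0, in2=1, in3=0
  in0=1, in1=1, in2=0, in3=0
  in0=1, in1=1, in2=1, in3=1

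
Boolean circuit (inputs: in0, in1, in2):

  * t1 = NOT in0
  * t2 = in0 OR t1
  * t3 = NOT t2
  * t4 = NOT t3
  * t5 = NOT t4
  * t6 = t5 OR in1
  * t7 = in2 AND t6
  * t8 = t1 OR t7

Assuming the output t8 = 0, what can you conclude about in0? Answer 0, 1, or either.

t8 = t1 OR t7 must be 0, so both t1 = 0 and t7 = 0.
t1 = NOT in0 must be 0, so in0 = 1.
Every assignment with t8 = 0 has in0 = 1; there are 3 such assignment(s).
  in0=1, in1=0, in2=0
  in0=1, in1=0, in2=1
  in0=1, in1=1, in2=0

1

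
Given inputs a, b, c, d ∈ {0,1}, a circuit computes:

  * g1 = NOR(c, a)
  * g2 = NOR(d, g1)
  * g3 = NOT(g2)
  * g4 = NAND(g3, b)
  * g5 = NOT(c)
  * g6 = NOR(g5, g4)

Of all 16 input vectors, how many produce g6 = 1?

g6 = NOR(g5, g4) must be 1, so both g5 = 0 and g4 = 0.
g5 = NOT(c) must be 0, so c = 1.
Enumerating the 16 input combinations, 2 give g6 = 1 and 14 give g6 = 0.

2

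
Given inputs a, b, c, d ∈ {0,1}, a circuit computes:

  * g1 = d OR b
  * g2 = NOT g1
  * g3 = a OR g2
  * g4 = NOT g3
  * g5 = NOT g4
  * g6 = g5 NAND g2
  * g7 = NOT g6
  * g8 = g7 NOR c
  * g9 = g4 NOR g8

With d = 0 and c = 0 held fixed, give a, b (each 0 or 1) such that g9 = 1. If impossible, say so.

g9 = g4 NOR g8 must be 1, so both g4 = 0 and g8 = 0.
g4 = NOT g3 must be 0, so g3 = 1.
Check with d = 0 and c = 0 and a=0, b=0:
g1 = d OR b = 0 OR 0 = 0
g2 = NOT g1 = NOT 0 = 1
g3 = a OR g2 = 0 OR 1 = 1
g4 = NOT g3 = NOT 1 = 0
g5 = NOT g4 = NOT 0 = 1
g6 = g5 NAND g2 = 1 NAND 1 = 0
g7 = NOT g6 = NOT 0 = 1
g8 = g7 NOR c = 1 NOR 0 = 0
g9 = g4 NOR g8 = 0 NOR 0 = 1
So g9 = 1.

a=0, b=0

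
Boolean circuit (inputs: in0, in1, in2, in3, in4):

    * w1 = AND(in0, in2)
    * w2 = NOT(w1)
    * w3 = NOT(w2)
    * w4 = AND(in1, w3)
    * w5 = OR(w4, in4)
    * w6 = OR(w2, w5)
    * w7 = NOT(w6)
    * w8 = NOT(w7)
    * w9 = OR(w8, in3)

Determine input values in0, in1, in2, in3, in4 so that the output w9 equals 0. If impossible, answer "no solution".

in0=1 in1=0 in2=1 in3=0 in4=0

w9 = OR(w8, in3) must be 0, so both w8 = 0 and in3 = 0.
w8 = NOT(w7) must be 0, so w7 = 1.
Check with in0=1 in1=0 in2=1 in3=0 in4=0:
w1 = AND(in0, in2) = AND(1, 1) = 1
w2 = NOT(w1) = NOT 1 = 0
w3 = NOT(w2) = NOT 0 = 1
w4 = AND(in1, w3) = AND(0, 1) = 0
w5 = OR(w4, in4) = OR(0, 0) = 0
w6 = OR(w2, w5) = OR(0, 0) = 0
w7 = NOT(w6) = NOT 0 = 1
w8 = NOT(w7) = NOT 1 = 0
w9 = OR(w8, in3) = OR(0, 0) = 0
So w9 = 0 as required.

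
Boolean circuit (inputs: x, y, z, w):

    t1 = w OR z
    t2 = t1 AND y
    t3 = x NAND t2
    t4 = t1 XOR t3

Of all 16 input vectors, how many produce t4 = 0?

9

t4 = t1 XOR t3 must be 0, so t1 and t3 are equal.
Enumerating the 16 input combinations, 9 give t4 = 0 and 7 give t4 = 1.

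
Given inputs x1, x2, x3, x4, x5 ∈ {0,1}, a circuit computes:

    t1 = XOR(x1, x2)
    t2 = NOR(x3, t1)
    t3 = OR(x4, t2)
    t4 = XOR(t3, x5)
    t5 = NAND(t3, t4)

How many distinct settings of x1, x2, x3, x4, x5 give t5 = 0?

10

t5 = NAND(t3, t4) must be 0, so both t3 = 1 and t4 = 1.
t3 = OR(x4, t2) must be 1, so at least one of x4, t2 is 1.
t4 = XOR(t3, x5) must be 1, so t3 and x5 differ.
Enumerating the 32 input combinations, 10 give t5 = 0 and 22 give t5 = 1.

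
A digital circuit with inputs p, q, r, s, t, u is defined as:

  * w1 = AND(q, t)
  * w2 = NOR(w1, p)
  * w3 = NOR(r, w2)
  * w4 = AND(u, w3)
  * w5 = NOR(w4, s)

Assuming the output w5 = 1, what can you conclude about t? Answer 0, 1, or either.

either

Both values of t occur among assignments with w5 = 1:
  t=0: p=0, q=0, r=0, s=0, t=0, u=0
  t=1: p=0, q=0, r=0, s=0, t=1, u=0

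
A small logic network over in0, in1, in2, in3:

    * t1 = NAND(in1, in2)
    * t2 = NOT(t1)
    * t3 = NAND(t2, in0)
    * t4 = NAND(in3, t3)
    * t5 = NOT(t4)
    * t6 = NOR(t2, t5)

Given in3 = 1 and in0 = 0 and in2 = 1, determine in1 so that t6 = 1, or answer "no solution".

With in3 = 1 and in0 = 0 and in2 = 1 fixed, none of the 2 settings of in1 give t6 = 1.
For example, with in1=1:
t1 = NAND(in1, in2) = NAND(1, 1) = 0
t2 = NOT(t1) = NOT 0 = 1
t3 = NAND(t2, in0) = NAND(1, 0) = 1
t4 = NAND(in3, t3) = NAND(1, 1) = 0
t5 = NOT(t4) = NOT 0 = 1
t6 = NOR(t2, t5) = NOR(1, 1) = 0
giving t6 = 0 ≠ 1.

no solution exists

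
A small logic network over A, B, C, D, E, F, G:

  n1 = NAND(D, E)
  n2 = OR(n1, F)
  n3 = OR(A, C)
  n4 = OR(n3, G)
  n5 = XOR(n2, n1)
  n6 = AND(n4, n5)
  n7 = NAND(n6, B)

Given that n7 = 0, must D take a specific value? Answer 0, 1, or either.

n7 = NAND(n6, B) must be 0, so both n6 = 1 and B = 1.
n6 = AND(n4, n5) must be 1, so both n4 = 1 and n5 = 1.
n4 = OR(n3, G) must be 1, so at least one of n3, G is 1.
Every assignment with n7 = 0 has D = 1; there are 7 such assignment(s).

1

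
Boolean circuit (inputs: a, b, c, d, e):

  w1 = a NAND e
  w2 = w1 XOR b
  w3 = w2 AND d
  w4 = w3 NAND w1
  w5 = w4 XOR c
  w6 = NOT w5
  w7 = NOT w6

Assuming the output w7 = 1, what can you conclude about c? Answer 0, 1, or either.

either

Both values of c occur among assignments with w7 = 1:
  c=0: a=0, b=0, c=0, d=0, e=0
  c=1: a=0, b=0, c=1, d=1, e=0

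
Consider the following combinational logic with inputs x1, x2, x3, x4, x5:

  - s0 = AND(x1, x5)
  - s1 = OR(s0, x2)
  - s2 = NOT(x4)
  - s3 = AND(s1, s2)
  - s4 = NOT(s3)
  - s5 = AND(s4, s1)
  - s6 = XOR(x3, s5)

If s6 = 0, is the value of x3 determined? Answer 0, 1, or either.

Both values of x3 occur among assignments with s6 = 0:
  x3=0: x1=0, x2=0, x3=0, x4=0, x5=0
  x3=1: x1=0, x2=1, x3=1, x4=1, x5=0

either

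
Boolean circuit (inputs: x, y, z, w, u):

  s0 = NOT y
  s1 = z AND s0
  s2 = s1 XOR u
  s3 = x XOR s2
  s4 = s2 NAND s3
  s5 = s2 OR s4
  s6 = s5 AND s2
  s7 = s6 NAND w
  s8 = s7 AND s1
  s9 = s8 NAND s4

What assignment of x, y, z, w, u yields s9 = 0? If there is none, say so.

Check with x=0, y=0, z=1, w=0, u=1:
s0 = NOT y = NOT 0 = 1
s1 = z AND s0 = 1 AND 1 = 1
s2 = s1 XOR u = 1 XOR 1 = 0
s3 = x XOR s2 = 0 XOR 0 = 0
s4 = s2 NAND s3 = 0 NAND 0 = 1
s5 = s2 OR s4 = 0 OR 1 = 1
s6 = s5 AND s2 = 1 AND 0 = 0
s7 = s6 NAND w = 0 NAND 0 = 1
s8 = s7 AND s1 = 1 AND 1 = 1
s9 = s8 NAND s4 = 1 NAND 1 = 0
So s9 = 0 as required.

x=0, y=0, z=1, w=0, u=1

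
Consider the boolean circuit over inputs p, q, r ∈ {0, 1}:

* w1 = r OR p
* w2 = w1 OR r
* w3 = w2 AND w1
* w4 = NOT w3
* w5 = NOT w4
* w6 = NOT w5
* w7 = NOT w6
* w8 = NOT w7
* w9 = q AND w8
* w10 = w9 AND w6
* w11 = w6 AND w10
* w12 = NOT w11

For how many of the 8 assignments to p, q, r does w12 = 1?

7

w12 = NOT w11 must be 1, so w11 = 0.
w11 = w6 AND w10 must be 0, so at least one of w6, w10 is 0.
Enumerating the 8 input combinations, 7 give w12 = 1 and 1 give w12 = 0.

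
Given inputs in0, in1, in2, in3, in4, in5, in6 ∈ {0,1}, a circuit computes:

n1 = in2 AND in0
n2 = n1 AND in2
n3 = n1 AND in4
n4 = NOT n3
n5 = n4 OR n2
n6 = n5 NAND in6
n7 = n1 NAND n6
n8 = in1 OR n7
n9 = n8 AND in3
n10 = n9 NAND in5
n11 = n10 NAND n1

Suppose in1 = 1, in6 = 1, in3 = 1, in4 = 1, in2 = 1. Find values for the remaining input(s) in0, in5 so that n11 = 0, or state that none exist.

n11 = n10 NAND n1 must be 0, so both n10 = 1 and n1 = 1.
Check with in1 = 1, in6 = 1, in3 = 1, in4 = 1, in2 = 1 and in0=1, in5=0:
n1 = in2 AND in0 = 1 AND 1 = 1
n2 = n1 AND in2 = 1 AND 1 = 1
n3 = n1 AND in4 = 1 AND 1 = 1
n4 = NOT n3 = NOT 1 = 0
n5 = n4 OR n2 = 0 OR 1 = 1
n6 = n5 NAND in6 = 1 NAND 1 = 0
n7 = n1 NAND n6 = 1 NAND 0 = 1
n8 = in1 OR n7 = 1 OR 1 = 1
n9 = n8 AND in3 = 1 AND 1 = 1
n10 = n9 NAND in5 = 1 NAND 0 = 1
n11 = n10 NAND n1 = 1 NAND 1 = 0
So n11 = 0.

in0=1 in5=0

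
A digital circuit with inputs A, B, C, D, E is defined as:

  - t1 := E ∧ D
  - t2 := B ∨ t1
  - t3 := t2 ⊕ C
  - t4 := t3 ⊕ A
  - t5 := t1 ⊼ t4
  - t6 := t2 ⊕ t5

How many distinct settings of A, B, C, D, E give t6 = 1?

t6 = t2 ⊕ t5 must be 1, so t2 and t5 differ.
Enumerating the 32 input combinations, 16 give t6 = 1 and 16 give t6 = 0.

16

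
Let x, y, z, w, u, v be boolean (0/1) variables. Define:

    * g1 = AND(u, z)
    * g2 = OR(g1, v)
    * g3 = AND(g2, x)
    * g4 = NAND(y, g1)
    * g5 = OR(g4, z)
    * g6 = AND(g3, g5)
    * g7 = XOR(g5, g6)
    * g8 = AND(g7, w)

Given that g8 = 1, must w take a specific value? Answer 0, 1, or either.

g8 = AND(g7, w) must be 1, so both g7 = 1 and w = 1.
Every assignment with g8 = 1 has w = 1; there are 22 such assignment(s).

1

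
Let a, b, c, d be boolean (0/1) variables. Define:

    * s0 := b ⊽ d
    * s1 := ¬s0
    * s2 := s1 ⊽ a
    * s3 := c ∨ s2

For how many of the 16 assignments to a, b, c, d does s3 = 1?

9

s3 = c ∨ s2 must be 1, so at least one of c, s2 is 1.
Enumerating the 16 input combinations, 9 give s3 = 1 and 7 give s3 = 0.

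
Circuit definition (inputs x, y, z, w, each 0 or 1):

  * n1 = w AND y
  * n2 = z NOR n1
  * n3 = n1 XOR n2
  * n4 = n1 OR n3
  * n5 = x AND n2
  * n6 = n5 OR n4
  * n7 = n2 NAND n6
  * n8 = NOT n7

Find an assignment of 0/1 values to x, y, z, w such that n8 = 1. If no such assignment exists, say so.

x=0, y=0, z=0, w=1

Check with x=0, y=0, z=0, w=1:
n1 = w AND y = 1 AND 0 = 0
n2 = z NOR n1 = 0 NOR 0 = 1
n3 = n1 XOR n2 = 0 XOR 1 = 1
n4 = n1 OR n3 = 0 OR 1 = 1
n5 = x AND n2 = 0 AND 1 = 0
n6 = n5 OR n4 = 0 OR 1 = 1
n7 = n2 NAND n6 = 1 NAND 1 = 0
n8 = NOT n7 = NOT 0 = 1
So n8 = 1 as required.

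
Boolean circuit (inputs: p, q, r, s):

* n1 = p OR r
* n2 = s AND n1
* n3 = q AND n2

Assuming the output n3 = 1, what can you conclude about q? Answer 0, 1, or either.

n3 = q AND n2 must be 1, so both q = 1 and n2 = 1.
n2 = s AND n1 must be 1, so both s = 1 and n1 = 1.
Every assignment with n3 = 1 has q = 1; there are 3 such assignment(s).
  p=0, q=1, r=1, s=1
  p=1, q=1, r=0, s=1
  p=1, q=1, r=1, s=1

1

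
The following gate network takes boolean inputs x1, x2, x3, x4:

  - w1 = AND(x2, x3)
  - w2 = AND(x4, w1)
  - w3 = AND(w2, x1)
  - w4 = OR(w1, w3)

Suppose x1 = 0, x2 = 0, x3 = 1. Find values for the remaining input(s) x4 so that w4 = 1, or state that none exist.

no solution exists

With x1 = 0, x2 = 0, x3 = 1 fixed, none of the 2 settings of x4 give w4 = 1.
For example, with x4=0:
w1 = AND(x2, x3) = AND(0, 1) = 0
w2 = AND(x4, w1) = AND(0, 0) = 0
w3 = AND(w2, x1) = AND(0, 0) = 0
w4 = OR(w1, w3) = OR(0, 0) = 0
giving w4 = 0 ≠ 1.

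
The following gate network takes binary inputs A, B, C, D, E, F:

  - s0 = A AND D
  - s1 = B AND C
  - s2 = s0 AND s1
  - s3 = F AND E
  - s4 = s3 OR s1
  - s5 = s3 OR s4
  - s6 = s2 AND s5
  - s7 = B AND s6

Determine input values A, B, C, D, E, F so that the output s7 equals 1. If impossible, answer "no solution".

Check with A=1 B=1 C=1 D=1 E=0 F=0:
s0 = A AND D = 1 AND 1 = 1
s1 = B AND C = 1 AND 1 = 1
s2 = s0 AND s1 = 1 AND 1 = 1
s3 = F AND E = 0 AND 0 = 0
s4 = s3 OR s1 = 0 OR 1 = 1
s5 = s3 OR s4 = 0 OR 1 = 1
s6 = s2 AND s5 = 1 AND 1 = 1
s7 = B AND s6 = 1 AND 1 = 1
So s7 = 1 as required.

A=1 B=1 C=1 D=1 E=0 F=0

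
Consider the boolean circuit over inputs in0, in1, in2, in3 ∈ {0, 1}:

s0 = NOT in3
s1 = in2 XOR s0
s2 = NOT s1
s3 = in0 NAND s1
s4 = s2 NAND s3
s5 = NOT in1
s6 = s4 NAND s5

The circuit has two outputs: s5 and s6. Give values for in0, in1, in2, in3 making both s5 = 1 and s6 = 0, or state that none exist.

in0=1 in1=0 in2=0 in3=0

Check with in0=1 in1=0 in2=0 in3=0:
s0 = NOT in3 = NOT 0 = 1
s1 = in2 XOR s0 = 0 XOR 1 = 1
s2 = NOT s1 = NOT 1 = 0
s3 = in0 NAND s1 = 1 NAND 1 = 0
s4 = s2 NAND s3 = 0 NAND 0 = 1
s5 = NOT in1 = NOT 0 = 1
s6 = s4 NAND s5 = 1 NAND 1 = 0
So s5 = 1 and s6 = 0.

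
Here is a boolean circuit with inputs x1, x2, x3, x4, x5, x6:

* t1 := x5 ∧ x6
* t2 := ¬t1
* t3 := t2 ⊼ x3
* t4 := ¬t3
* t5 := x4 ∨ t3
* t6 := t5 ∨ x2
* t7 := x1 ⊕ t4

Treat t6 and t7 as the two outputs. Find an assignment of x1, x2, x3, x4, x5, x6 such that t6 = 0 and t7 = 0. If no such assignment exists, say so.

Check with x1=1 x2=0 x3=1 x4=0 x5=1 x6=0:
t1 = x5 ∧ x6 = 1 ∧ 0 = 0
t2 = ¬t1 = ¬0 = 1
t3 = t2 ⊼ x3 = 1 ⊼ 1 = 0
t4 = ¬t3 = ¬0 = 1
t5 = x4 ∨ t3 = 0 ∨ 0 = 0
t6 = t5 ∨ x2 = 0 ∨ 0 = 0
t7 = x1 ⊕ t4 = 1 ⊕ 1 = 0
So t6 = 0 and t7 = 0.

x1=1 x2=0 x3=1 x4=0 x5=1 x6=0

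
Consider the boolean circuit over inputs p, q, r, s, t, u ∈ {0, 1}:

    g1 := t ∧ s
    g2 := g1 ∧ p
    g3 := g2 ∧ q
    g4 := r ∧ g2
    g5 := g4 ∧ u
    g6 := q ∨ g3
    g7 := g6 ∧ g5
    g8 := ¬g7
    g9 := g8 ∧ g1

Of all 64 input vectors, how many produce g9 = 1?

g9 = g8 ∧ g1 must be 1, so both g8 = 1 and g1 = 1.
g8 = ¬g7 must be 1, so g7 = 0.
g1 = t ∧ s must be 1, so both t = 1 and s = 1.
Enumerating the 64 input combinations, 15 give g9 = 1 and 49 give g9 = 0.

15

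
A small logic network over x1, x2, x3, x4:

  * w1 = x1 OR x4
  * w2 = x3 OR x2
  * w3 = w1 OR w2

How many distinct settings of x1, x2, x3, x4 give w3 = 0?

1

w3 = w1 OR w2 must be 0, so both w1 = 0 and w2 = 0.
Satisfying assignments:
  x1=0, x2=0, x3=0, x4=0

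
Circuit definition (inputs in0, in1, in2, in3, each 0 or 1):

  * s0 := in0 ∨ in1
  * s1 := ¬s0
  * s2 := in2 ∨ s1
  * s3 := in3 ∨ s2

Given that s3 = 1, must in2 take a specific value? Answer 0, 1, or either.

Both values of in2 occur among assignments with s3 = 1:
  in2=0: in0=0, in1=0, in2=0, in3=0
  in2=1: in0=0, in1=0, in2=1, in3=0

either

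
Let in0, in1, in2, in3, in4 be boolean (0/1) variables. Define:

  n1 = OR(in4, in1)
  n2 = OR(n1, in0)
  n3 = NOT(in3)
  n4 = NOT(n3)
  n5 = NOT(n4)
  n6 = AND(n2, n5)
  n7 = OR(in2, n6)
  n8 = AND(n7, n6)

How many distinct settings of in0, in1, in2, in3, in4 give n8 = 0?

n8 = AND(n7, n6) must be 0, so at least one of n7, n6 is 0.
Enumerating the 32 input combinations, 18 give n8 = 0 and 14 give n8 = 1.

18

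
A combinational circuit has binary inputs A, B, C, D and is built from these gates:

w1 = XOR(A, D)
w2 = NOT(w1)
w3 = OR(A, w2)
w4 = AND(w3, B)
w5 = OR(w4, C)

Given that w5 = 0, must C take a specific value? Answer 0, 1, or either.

w5 = OR(w4, C) must be 0, so both w4 = 0 and C = 0.
Every assignment with w5 = 0 has C = 0; there are 5 such assignment(s).

0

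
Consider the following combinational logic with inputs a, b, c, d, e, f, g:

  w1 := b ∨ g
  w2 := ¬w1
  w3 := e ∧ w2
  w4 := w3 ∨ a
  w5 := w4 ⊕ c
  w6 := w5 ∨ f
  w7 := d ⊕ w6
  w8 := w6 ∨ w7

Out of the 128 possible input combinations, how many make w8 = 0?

w8 = w6 ∨ w7 must be 0, so both w6 = 0 and w7 = 0.
w6 = w5 ∨ f must be 0, so both w5 = 0 and f = 0.
Enumerating the 128 input combinations, 16 give w8 = 0 and 112 give w8 = 1.

16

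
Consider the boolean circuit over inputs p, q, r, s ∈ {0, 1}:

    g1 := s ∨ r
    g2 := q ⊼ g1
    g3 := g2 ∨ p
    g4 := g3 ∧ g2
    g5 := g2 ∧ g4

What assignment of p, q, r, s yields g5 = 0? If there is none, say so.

p=1, q=1, r=0, s=1

g5 = g2 ∧ g4 must be 0, so at least one of g2, g4 is 0.
Check with p=1, q=1, r=0, s=1:
g1 = s ∨ r = 1 ∨ 0 = 1
g2 = q ⊼ g1 = 1 ⊼ 1 = 0
g3 = g2 ∨ p = 0 ∨ 1 = 1
g4 = g3 ∧ g2 = 1 ∧ 0 = 0
g5 = g2 ∧ g4 = 0 ∧ 0 = 0
So g5 = 0 as required.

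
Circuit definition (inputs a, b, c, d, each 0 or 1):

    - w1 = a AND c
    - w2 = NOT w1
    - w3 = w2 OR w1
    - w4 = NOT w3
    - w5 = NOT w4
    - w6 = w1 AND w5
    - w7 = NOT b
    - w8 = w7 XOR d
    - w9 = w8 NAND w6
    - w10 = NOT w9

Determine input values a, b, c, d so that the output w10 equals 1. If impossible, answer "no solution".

w10 = NOT w9 must be 1, so w9 = 0.
w9 = w8 NAND w6 must be 0, so both w8 = 1 and w6 = 1.
w8 = w7 XOR d must be 1, so w7 and d differ.
Check with a=1, b=0, c=1, d=0:
w1 = a AND c = 1 AND 1 = 1
w2 = NOT w1 = NOT 1 = 0
w3 = w2 OR w1 = 0 OR 1 = 1
w4 = NOT w3 = NOT 1 = 0
w5 = NOT w4 = NOT 0 = 1
w6 = w1 AND w5 = 1 AND 1 = 1
w7 = NOT b = NOT 0 = 1
w8 = w7 XOR d = 1 XOR 0 = 1
w9 = w8 NAND w6 = 1 NAND 1 = 0
w10 = NOT w9 = NOT 0 = 1
So w10 = 1 as required.

a=1, b=0, c=1, d=0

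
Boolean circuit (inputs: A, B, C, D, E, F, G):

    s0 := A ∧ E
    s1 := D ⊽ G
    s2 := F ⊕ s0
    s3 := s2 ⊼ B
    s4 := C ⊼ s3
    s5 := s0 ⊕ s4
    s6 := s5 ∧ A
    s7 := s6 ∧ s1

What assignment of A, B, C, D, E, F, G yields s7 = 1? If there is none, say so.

s7 = s6 ∧ s1 must be 1, so both s6 = 1 and s1 = 1.
Check with A=1 B=0 C=1 D=0 E=1 F=0 G=0:
s0 = A ∧ E = 1 ∧ 1 = 1
s1 = D ⊽ G = 0 ⊽ 0 = 1
s2 = F ⊕ s0 = 0 ⊕ 1 = 1
s3 = s2 ⊼ B = 1 ⊼ 0 = 1
s4 = C ⊼ s3 = 1 ⊼ 1 = 0
s5 = s0 ⊕ s4 = 1 ⊕ 0 = 1
s6 = s5 ∧ A = 1 ∧ 1 = 1
s7 = s6 ∧ s1 = 1 ∧ 1 = 1
So s7 = 1 as required.

A=1 B=0 C=1 D=0 E=1 F=0 G=0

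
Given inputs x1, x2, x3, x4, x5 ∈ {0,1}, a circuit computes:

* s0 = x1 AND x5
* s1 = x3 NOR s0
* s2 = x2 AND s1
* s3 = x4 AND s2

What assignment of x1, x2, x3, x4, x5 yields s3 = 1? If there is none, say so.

Check with x1=0, x2=1, x3=0, x4=1, x5=0:
s0 = x1 AND x5 = 0 AND 0 = 0
s1 = x3 NOR s0 = 0 NOR 0 = 1
s2 = x2 AND s1 = 1 AND 1 = 1
s3 = x4 AND s2 = 1 AND 1 = 1
So s3 = 1 as required.

x1=0, x2=1, x3=0, x4=1, x5=0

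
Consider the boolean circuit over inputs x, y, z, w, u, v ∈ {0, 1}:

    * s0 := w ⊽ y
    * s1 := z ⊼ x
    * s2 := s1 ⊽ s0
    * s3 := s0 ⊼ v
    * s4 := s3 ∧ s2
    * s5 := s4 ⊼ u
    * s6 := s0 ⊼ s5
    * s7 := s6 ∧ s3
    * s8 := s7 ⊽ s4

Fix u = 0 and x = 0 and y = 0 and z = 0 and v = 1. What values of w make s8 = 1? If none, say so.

Check with u = 0 and x = 0 and y = 0 and z = 0 and v = 1 and w=0:
s0 = w ⊽ y = 0 ⊽ 0 = 1
s1 = z ⊼ x = 0 ⊼ 0 = 1
s2 = s1 ⊽ s0 = 1 ⊽ 1 = 0
s3 = s0 ⊼ v = 1 ⊼ 1 = 0
s4 = s3 ∧ s2 = 0 ∧ 0 = 0
s5 = s4 ⊼ u = 0 ⊼ 0 = 1
s6 = s0 ⊼ s5 = 1 ⊼ 1 = 0
s7 = s6 ∧ s3 = 0 ∧ 0 = 0
s8 = s7 ⊽ s4 = 0 ⊽ 0 = 1
So s8 = 1.

w=0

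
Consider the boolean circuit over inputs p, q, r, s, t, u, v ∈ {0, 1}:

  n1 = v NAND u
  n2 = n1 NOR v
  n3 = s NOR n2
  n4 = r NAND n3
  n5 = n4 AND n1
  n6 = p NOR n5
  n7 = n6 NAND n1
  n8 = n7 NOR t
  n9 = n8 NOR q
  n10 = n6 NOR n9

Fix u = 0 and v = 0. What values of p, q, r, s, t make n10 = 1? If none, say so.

p=1, q=1, r=1, s=1, t=1

n10 = n6 NOR n9 must be 1, so both n6 = 0 and n9 = 0.
Check with u = 0 and v = 0 and p=1, q=1, r=1, s=1, t=1:
n1 = v NAND u = 0 NAND 0 = 1
n2 = n1 NOR v = 1 NOR 0 = 0
n3 = s NOR n2 = 1 NOR 0 = 0
n4 = r NAND n3 = 1 NAND 0 = 1
n5 = n4 AND n1 = 1 AND 1 = 1
n6 = p NOR n5 = 1 NOR 1 = 0
n7 = n6 NAND n1 = 0 NAND 1 = 1
n8 = n7 NOR t = 1 NOR 1 = 0
n9 = n8 NOR q = 0 NOR 1 = 0
n10 = n6 NOR n9 = 0 NOR 0 = 1
So n10 = 1.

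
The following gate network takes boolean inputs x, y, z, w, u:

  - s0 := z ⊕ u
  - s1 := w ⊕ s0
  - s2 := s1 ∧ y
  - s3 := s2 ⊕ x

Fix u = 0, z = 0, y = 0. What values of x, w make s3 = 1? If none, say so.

s3 = s2 ⊕ x must be 1, so s2 and x differ.
Check with u = 0, z = 0, y = 0 and x=1, w=1:
s0 = z ⊕ u = 0 ⊕ 0 = 0
s1 = w ⊕ s0 = 1 ⊕ 0 = 1
s2 = s1 ∧ y = 1 ∧ 0 = 0
s3 = s2 ⊕ x = 0 ⊕ 1 = 1
So s3 = 1.

x=1, w=1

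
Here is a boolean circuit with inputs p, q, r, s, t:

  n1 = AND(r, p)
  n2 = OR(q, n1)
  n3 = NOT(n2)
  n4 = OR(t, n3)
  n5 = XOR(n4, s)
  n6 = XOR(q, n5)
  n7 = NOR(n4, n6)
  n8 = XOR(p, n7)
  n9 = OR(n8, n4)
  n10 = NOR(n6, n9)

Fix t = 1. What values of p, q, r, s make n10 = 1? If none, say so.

With t = 1 fixed, none of the 16 settings of p, q, r, s give n10 = 1.
For example, with p=1, q=0, r=0, s=0:
n1 = AND(r, p) = AND(0, 1) = 0
n2 = OR(q, n1) = OR(0, 0) = 0
n3 = NOT(n2) = NOT 0 = 1
n4 = OR(t, n3) = OR(1, 1) = 1
n5 = XOR(n4, s) = XOR(1, 0) = 1
n6 = XOR(q, n5) = XOR(0, 1) = 1
n7 = NOR(n4, n6) = NOR(1, 1) = 0
n8 = XOR(p, n7) = XOR(1, 0) = 1
n9 = OR(n8, n4) = OR(1, 1) = 1
n10 = NOR(n6, n9) = NOR(1, 1) = 0
giving n10 = 0 ≠ 1.

no solution exists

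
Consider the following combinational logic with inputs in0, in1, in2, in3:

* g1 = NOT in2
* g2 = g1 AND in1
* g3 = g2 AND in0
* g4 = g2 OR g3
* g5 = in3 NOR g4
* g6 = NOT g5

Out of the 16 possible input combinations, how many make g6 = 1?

10

g6 = NOT g5 must be 1, so g5 = 0.
g5 = in3 NOR g4 must be 0, so at least one of in3, g4 is 1.
Enumerating the 16 input combinations, 10 give g6 = 1 and 6 give g6 = 0.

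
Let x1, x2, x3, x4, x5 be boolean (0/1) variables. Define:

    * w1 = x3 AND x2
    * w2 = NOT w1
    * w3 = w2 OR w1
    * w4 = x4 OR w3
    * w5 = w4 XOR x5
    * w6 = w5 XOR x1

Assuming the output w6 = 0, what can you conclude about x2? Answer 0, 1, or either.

Both values of x2 occur among assignments with w6 = 0:
  x2=0: x1=0, x2=0, x3=0, x4=0, x5=1
  x2=1: x1=0, x2=1, x3=0, x4=0, x5=1

either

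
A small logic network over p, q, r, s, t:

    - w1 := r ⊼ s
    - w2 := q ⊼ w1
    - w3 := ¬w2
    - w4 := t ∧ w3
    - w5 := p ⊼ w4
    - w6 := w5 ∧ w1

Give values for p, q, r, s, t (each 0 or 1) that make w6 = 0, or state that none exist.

w6 = w5 ∧ w1 must be 0, so at least one of w5, w1 is 0.
Check with p=1, q=0, r=1, s=1, t=0:
w1 = r ⊼ s = 1 ⊼ 1 = 0
w2 = q ⊼ w1 = 0 ⊼ 0 = 1
w3 = ¬w2 = ¬1 = 0
w4 = t ∧ w3 = 0 ∧ 0 = 0
w5 = p ⊼ w4 = 1 ⊼ 0 = 1
w6 = w5 ∧ w1 = 1 ∧ 0 = 0
So w6 = 0 as required.

p=1, q=0, r=1, s=1, t=0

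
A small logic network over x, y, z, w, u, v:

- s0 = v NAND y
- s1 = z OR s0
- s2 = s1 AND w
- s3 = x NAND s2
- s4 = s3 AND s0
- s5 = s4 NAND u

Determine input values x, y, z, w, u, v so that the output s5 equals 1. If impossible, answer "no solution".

x=0, y=1, z=1, w=0, u=0, v=1

Check with x=0, y=1, z=1, w=0, u=0, v=1:
s0 = v NAND y = 1 NAND 1 = 0
s1 = z OR s0 = 1 OR 0 = 1
s2 = s1 AND w = 1 AND 0 = 0
s3 = x NAND s2 = 0 NAND 0 = 1
s4 = s3 AND s0 = 1 AND 0 = 0
s5 = s4 NAND u = 0 NAND 0 = 1
So s5 = 1 as required.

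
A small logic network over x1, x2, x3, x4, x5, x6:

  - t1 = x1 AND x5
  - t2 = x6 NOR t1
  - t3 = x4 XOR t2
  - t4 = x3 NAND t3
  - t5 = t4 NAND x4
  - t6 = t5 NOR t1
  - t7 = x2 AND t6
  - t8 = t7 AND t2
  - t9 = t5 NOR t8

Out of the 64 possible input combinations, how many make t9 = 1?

16

t9 = t5 NOR t8 must be 1, so both t5 = 0 and t8 = 0.
Enumerating the 64 input combinations, 16 give t9 = 1 and 48 give t9 = 0.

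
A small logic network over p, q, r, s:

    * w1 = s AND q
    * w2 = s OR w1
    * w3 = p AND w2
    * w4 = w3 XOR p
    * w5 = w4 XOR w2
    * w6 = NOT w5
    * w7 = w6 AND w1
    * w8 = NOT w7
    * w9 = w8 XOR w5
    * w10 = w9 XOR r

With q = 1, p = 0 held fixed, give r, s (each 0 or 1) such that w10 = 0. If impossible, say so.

w10 = w9 XOR r must be 0, so w9 and r are equal.
Check with q = 1, p = 0 and r=1, s=0:
w1 = s AND q = 0 AND 1 = 0
w2 = s OR w1 = 0 OR 0 = 0
w3 = p AND w2 = 0 AND 0 = 0
w4 = w3 XOR p = 0 XOR 0 = 0
w5 = w4 XOR w2 = 0 XOR 0 = 0
w6 = NOT w5 = NOT 0 = 1
w7 = w6 AND w1 = 1 AND 0 = 0
w8 = NOT w7 = NOT 0 = 1
w9 = w8 XOR w5 = 1 XOR 0 = 1
w10 = w9 XOR r = 1 XOR 1 = 0
So w10 = 0.

r=1, s=0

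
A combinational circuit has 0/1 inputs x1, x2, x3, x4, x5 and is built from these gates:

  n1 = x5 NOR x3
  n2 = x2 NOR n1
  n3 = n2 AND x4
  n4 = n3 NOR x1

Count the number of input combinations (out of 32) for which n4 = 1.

n4 = n3 NOR x1 must be 1, so both n3 = 0 and x1 = 0.
n3 = n2 AND x4 must be 0, so at least one of n2, x4 is 0.
Enumerating the 32 input combinations, 13 give n4 = 1 and 19 give n4 = 0.

13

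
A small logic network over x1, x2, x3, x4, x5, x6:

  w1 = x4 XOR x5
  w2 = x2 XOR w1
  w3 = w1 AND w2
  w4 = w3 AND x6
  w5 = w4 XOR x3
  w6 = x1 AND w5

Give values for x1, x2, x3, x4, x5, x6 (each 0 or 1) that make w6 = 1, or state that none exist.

x1=1 x2=1 x3=1 x4=0 x5=0 x6=0

Check with x1=1 x2=1 x3=1 x4=0 x5=0 x6=0:
w1 = x4 XOR x5 = 0 XOR 0 = 0
w2 = x2 XOR w1 = 1 XOR 0 = 1
w3 = w1 AND w2 = 0 AND 1 = 0
w4 = w3 AND x6 = 0 AND 0 = 0
w5 = w4 XOR x3 = 0 XOR 1 = 1
w6 = x1 AND w5 = 1 AND 1 = 1
So w6 = 1 as required.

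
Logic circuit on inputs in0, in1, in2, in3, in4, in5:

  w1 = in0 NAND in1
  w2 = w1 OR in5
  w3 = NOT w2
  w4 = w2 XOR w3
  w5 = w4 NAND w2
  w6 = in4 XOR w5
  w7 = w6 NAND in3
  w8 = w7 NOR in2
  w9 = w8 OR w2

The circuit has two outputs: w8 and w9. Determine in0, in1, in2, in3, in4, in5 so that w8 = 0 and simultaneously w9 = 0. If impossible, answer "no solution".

Check with in0=1, in1=1, in2=0, in3=0, in4=0, in5=0:
w1 = in0 NAND in1 = 1 NAND 1 = 0
w2 = w1 OR in5 = 0 OR 0 = 0
w3 = NOT w2 = NOT 0 = 1
w4 = w2 XOR w3 = 0 XOR 1 = 1
w5 = w4 NAND w2 = 1 NAND 0 = 1
w6 = in4 XOR w5 = 0 XOR 1 = 1
w7 = w6 NAND in3 = 1 NAND 0 = 1
w8 = w7 NOR in2 = 1 NOR 0 = 0
w9 = w8 OR w2 = 0 OR 0 = 0
So w8 = 0 and w9 = 0.

in0=1, in1=1, in2=0, in3=0, in4=0, in5=0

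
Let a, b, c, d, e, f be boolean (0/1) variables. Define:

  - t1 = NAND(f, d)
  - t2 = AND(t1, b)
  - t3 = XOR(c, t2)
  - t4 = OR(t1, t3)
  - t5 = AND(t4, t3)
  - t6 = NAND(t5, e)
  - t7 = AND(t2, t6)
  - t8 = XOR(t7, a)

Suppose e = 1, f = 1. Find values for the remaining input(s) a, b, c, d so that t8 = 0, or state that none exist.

a=0 b=1 c=1 d=1

Check with e = 1, f = 1 and a=0, b=1, c=1, d=1:
t1 = NAND(f, d) = NAND(1, 1) = 0
t2 = AND(t1, b) = AND(0, 1) = 0
t3 = XOR(c, t2) = XOR(1, 0) = 1
t4 = OR(t1, t3) = OR(0, 1) = 1
t5 = AND(t4, t3) = AND(1, 1) = 1
t6 = NAND(t5, e) = NAND(1, 1) = 0
t7 = AND(t2, t6) = AND(0, 0) = 0
t8 = XOR(t7, a) = XOR(0, 0) = 0
So t8 = 0.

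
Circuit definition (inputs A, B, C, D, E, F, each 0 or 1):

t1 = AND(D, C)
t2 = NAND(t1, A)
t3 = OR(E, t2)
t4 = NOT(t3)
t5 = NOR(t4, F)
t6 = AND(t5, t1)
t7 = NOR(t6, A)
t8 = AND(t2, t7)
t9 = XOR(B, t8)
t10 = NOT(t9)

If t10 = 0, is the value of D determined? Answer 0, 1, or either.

either

Both values of D occur among assignments with t10 = 0:
  D=0: A=0, B=0, C=0, D=0, E=0, F=0
  D=1: A=0, B=0, C=0, D=1, E=0, F=0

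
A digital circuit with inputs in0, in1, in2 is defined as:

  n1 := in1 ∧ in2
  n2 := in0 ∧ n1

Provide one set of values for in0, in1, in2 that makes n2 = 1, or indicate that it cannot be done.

in0=1, in1=1, in2=1

n2 = in0 ∧ n1 must be 1, so both in0 = 1 and n1 = 1.
Check with in0=1, in1=1, in2=1:
n1 = in1 ∧ in2 = 1 ∧ 1 = 1
n2 = in0 ∧ n1 = 1 ∧ 1 = 1
So n2 = 1 as required.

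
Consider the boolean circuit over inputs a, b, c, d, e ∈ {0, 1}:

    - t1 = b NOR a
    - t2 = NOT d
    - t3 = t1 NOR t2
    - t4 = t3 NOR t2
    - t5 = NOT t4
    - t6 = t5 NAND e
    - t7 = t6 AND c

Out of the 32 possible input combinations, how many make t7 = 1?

9

t7 = t6 AND c must be 1, so both t6 = 1 and c = 1.
t6 = t5 NAND e must be 1, so at least one of t5, e is 0.
Enumerating the 32 input combinations, 9 give t7 = 1 and 23 give t7 = 0.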